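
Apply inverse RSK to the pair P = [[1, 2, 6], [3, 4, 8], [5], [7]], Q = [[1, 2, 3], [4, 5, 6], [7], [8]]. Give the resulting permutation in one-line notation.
3 7 8 1 5 6 4 2

Reverse RSK: for i = n, n-1, ..., 1, locate i in Q, remove the corresponding corner cell from P, and reverse-bump its entry up through P; the value ejected from row 1 is w(i).

So w = 3 7 8 1 5 6 4 2.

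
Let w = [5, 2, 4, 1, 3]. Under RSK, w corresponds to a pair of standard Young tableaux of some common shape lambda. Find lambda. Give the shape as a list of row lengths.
RSK row insertion gives P = [[1, 3], [2, 4], [5]], which has shape [2, 2, 1].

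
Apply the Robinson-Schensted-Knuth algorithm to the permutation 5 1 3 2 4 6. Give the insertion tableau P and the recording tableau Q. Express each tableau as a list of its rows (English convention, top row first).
Insert each entry of the permutation into P by Schensted row insertion, recording in Q the position of each new cell.

Insert 5: appended to row 1. P = [[5]].
Insert 1: 1 bumps 5 from row 1; 5 starts row 2. P = [[1], [5]].
Insert 3: appended to row 1. P = [[1, 3], [5]].
Insert 2: 2 bumps 3 from row 1; 3 bumps 5 from row 2; 5 starts row 3. P = [[1, 2], [3], [5]].
Insert 4: appended to row 1. P = [[1, 2, 4], [3], [5]].
Insert 6: appended to row 1. P = [[1, 2, 4, 6], [3], [5]].

So P = [[1, 2, 4, 6], [3], [5]], Q = [[1, 3, 5, 6], [2], [4]].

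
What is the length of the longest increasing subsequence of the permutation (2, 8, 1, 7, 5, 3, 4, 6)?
4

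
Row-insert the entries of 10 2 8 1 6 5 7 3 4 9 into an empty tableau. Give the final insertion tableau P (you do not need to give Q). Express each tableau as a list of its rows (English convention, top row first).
P = [[1, 3, 4, 9], [2, 5, 7], [6], [8], [10]]

Insert 10: appended to row 1. P = [[10]].
Insert 2: 2 bumps 10 from row 1; 10 starts row 2. P = [[2], [10]].
Insert 8: appended to row 1. P = [[2, 8], [10]].
Insert 1: 1 bumps 2 from row 1; 2 bumps 10 from row 2; 10 starts row 3. P = [[1, 8], [2], [10]].
Insert 6: 6 bumps 8 from row 1; 8 appends to row 2. P = [[1, 6], [2, 8], [10]].
Insert 5: 5 bumps 6 from row 1; 6 bumps 8 from row 2; 8 bumps 10 from row 3; 10 starts row 4. P = [[1, 5], [2, 6], [8], [10]].
Insert 7: appended to row 1. P = [[1, 5, 7], [2, 6], [8], [10]].
Insert 3: 3 bumps 5 from row 1; 5 bumps 6 from row 2; 6 bumps 8 from row 3; 8 bumps 10 from row 4; 10 starts row 5. P = [[1, 3, 7], [2, 5], [6], [8], [10]].
Insert 4: 4 bumps 7 from row 1; 7 appends to row 2. P = [[1, 3, 4], [2, 5, 7], [6], [8], [10]].
Insert 9: appended to row 1. P = [[1, 3, 4, 9], [2, 5, 7], [6], [8], [10]].

So P = [[1, 3, 4, 9], [2, 5, 7], [6], [8], [10]].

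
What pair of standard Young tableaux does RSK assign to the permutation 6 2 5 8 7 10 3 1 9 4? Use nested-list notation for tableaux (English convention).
Insert each entry of the permutation into P by Schensted row insertion, recording in Q the position of each new cell.

Insert 6: appended to row 1. P = [[6]].
Insert 2: 2 bumps 6 from row 1; 6 starts row 2. P = [[2], [6]].
Insert 5: appended to row 1. P = [[2, 5], [6]].
Insert 8: appended to row 1. P = [[2, 5, 8], [6]].
Insert 7: 7 bumps 8 from row 1; 8 appends to row 2. P = [[2, 5, 7], [6, 8]].
Insert 10: appended to row 1. P = [[2, 5, 7, 10], [6, 8]].
Insert 3: 3 bumps 5 from row 1; 5 bumps 6 from row 2; 6 starts row 3. P = [[2, 3, 7, 10], [5, 8], [6]].
Insert 1: 1 bumps 2 from row 1; 2 bumps 5 from row 2; 5 bumps 6 from row 3; 6 starts row 4. P = [[1, 3, 7, 10], [2, 8], [5], [6]].
Insert 9: 9 bumps 10 from row 1; 10 appends to row 2. P = [[1, 3, 7, 9], [2, 8, 10], [5], [6]].
Insert 4: 4 bumps 7 from row 1; 7 bumps 8 from row 2; 8 appends to row 3. P = [[1, 3, 4, 9], [2, 7, 10], [5, 8], [6]].

So P = [[1, 3, 4, 9], [2, 7, 10], [5, 8], [6]], Q = [[1, 3, 4, 6], [2, 5, 9], [7, 10], [8]].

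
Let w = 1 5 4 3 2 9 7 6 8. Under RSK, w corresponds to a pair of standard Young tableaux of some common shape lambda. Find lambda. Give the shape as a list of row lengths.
[4, 2, 2, 1]

RSK row insertion gives P = [[1, 2, 6, 8], [3, 7], [4, 9], [5]], which has shape [4, 2, 2, 1].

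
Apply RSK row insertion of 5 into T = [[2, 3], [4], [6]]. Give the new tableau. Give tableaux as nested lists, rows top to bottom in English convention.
[[2, 3, 5], [4], [6]]

5 is larger than every entry of row 1, so it is appended to row 1. The new tableau is [[2, 3, 5], [4], [6]].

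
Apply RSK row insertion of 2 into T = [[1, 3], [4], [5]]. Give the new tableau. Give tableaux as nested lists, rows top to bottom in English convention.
In row 1, 2 replaces 3 (the leftmost entry greater than 2); 3 is bumped to row 2. In row 2, 3 replaces 4 (the leftmost entry greater than 3); 4 is bumped to row 3. In row 3, 4 replaces 5 (the leftmost entry greater than 4); 5 is bumped to row 4. 5 starts a new row 4. The new tableau is [[1, 2], [3], [4], [5]].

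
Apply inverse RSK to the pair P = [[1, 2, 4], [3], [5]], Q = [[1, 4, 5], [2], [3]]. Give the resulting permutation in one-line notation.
5 3 1 2 4

Reverse RSK: for i = n, n-1, ..., 1, locate i in Q, remove the corresponding corner cell from P, and reverse-bump its entry up through P; the value ejected from row 1 is w(i).

So w = 5 3 1 2 4.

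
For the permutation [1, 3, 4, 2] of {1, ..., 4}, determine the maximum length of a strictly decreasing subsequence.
2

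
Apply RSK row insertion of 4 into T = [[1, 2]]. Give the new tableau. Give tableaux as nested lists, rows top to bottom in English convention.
4 is larger than every entry of row 1, so it is appended to row 1. The new tableau is [[1, 2, 4]].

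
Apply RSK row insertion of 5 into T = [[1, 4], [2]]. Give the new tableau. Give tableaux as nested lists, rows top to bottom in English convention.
5 is larger than every entry of row 1, so it is appended to row 1. The new tableau is [[1, 4, 5], [2]].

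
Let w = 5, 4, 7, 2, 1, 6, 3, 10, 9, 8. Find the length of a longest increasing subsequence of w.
3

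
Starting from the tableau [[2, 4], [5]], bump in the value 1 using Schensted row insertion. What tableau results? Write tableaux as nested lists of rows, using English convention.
In row 1, 1 replaces 2 (the leftmost entry greater than 1); 2 is bumped to row 2. In row 2, 2 replaces 5 (the leftmost entry greater than 2); 5 is bumped to row 3. 5 starts a new row 3. The new tableau is [[1, 4], [2], [5]].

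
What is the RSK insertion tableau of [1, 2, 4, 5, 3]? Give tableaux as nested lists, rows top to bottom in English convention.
P = [[1, 2, 3, 5], [4]]

Insert 1: appended to row 1. P = [[1]].
Insert 2: appended to row 1. P = [[1, 2]].
Insert 4: appended to row 1. P = [[1, 2, 4]].
Insert 5: appended to row 1. P = [[1, 2, 4, 5]].
Insert 3: 3 bumps 4 from row 1; 4 starts row 2. P = [[1, 2, 3, 5], [4]].

So P = [[1, 2, 3, 5], [4]].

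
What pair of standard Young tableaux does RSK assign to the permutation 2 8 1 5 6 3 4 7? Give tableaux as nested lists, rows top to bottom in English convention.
P = [[1, 3, 4, 7], [2, 5, 6], [8]], Q = [[1, 2, 5, 8], [3, 4, 7], [6]]

Insert each entry of the permutation into P by Schensted row insertion, recording in Q the position of each new cell.

After inserting 2: P = [[2]].
After inserting 8: P = [[2, 8]].
After inserting 1: P = [[1, 8], [2]].
After inserting 5: P = [[1, 5], [2, 8]].
After inserting 6: P = [[1, 5, 6], [2, 8]].
After inserting 3: P = [[1, 3, 6], [2, 5], [8]].
After inserting 4: P = [[1, 3, 4], [2, 5, 6], [8]].
After inserting 7: P = [[1, 3, 4, 7], [2, 5, 6], [8]].

So P = [[1, 3, 4, 7], [2, 5, 6], [8]], Q = [[1, 2, 5, 8], [3, 4, 7], [6]].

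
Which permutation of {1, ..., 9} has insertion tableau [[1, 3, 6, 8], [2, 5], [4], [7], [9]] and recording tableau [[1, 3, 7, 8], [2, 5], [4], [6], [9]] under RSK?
Reverse RSK: for i = n, n-1, ..., 1, locate i in Q, remove the corresponding corner cell from P, and reverse-bump its entry up through P; the value ejected from row 1 is w(i).

So w = 9 4 7 2 5 3 6 8 1.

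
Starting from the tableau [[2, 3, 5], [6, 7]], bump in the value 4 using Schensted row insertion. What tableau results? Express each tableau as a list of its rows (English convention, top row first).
In row 1, 4 replaces 5 (the leftmost entry greater than 4); 5 is bumped to row 2. In row 2, 5 replaces 6 (the leftmost entry greater than 5); 6 is bumped to row 3. 6 starts a new row 3. The new tableau is [[2, 3, 4], [5, 7], [6]].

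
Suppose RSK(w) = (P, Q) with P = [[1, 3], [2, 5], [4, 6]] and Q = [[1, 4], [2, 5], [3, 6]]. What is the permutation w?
Reverse the RSK construction: for i from n down to 1, find the cell of Q containing i, remove the entry at that cell from P, and reverse-bump it up through P; the value ejected from row 1 is w(i).

Step i=6: Q has 6 at row 3, column 2; remove 6 from row 3 of P and reverse-bump: 6 enters row 2 and ejects 5; 5 enters row 1 and ejects 3. So w(6) = 3. P is now [[1, 5], [2, 6], [4]].
Step i=5: Q has 5 at row 2, column 2; remove 6 from row 2 of P and reverse-bump: 6 enters row 1 and ejects 5. So w(5) = 5. P is now [[1, 6], [2], [4]].
Step i=4: Q has 4 at row 1, column 2; remove that cell from P, ejecting 6. So w(4) = 6. P is now [[1], [2], [4]].
Step i=3: Q has 3 at row 3, column 1; remove 4 from row 3 of P and reverse-bump: 4 enters row 2 and ejects 2; 2 enters row 1 and ejects 1. So w(3) = 1. P is now [[2], [4]].
Step i=2: Q has 2 at row 2, column 1; remove 4 from row 2 of P and reverse-bump: 4 enters row 1 and ejects 2. So w(2) = 2. P is now [[4]].
Step i=1: Q has 1 at row 1, column 1; remove that cell from P, ejecting 4. So w(1) = 4. P is now [].

So w = 4 2 1 6 5 3.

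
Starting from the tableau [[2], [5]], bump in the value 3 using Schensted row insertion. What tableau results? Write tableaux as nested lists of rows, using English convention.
[[2, 3], [5]]

3 is larger than every entry of row 1, so it is appended to row 1. The new tableau is [[2, 3], [5]].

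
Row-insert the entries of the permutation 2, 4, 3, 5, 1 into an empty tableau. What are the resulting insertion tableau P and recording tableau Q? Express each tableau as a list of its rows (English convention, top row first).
Insert each entry of the permutation into P by Schensted row insertion, recording in Q the position of each new cell.

After inserting 2: P = [[2]].
After inserting 4: P = [[2, 4]].
After inserting 3: P = [[2, 3], [4]].
After inserting 5: P = [[2, 3, 5], [4]].
After inserting 1: P = [[1, 3, 5], [2], [4]].

So P = [[1, 3, 5], [2], [4]], Q = [[1, 2, 4], [3], [5]].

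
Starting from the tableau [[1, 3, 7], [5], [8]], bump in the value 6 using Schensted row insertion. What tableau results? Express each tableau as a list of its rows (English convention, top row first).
In row 1, 6 replaces 7 (the leftmost entry greater than 6); 7 is bumped to row 2. 7 is appended to row 2. The new tableau is [[1, 3, 6], [5, 7], [8]].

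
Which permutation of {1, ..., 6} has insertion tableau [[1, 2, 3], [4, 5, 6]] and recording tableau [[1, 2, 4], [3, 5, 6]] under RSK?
4 5 1 6 2 3

Reverse the RSK construction: for i from n down to 1, find the cell of Q containing i, remove the entry at that cell from P, and reverse-bump it up through P; the value ejected from row 1 is w(i).

Step i=6: Q has 6 at row 2, column 3; remove 6 from row 2 of P and reverse-bump: 6 enters row 1 and ejects 3. So w(6) = 3. P is now [[1, 2, 6], [4, 5]].
Step i=5: Q has 5 at row 2, column 2; remove 5 from row 2 of P and reverse-bump: 5 enters row 1 and ejects 2. So w(5) = 2. P is now [[1, 5, 6], [4]].
Step i=4: Q has 4 at row 1, column 3; remove that cell from P, ejecting 6. So w(4) = 6. P is now [[1, 5], [4]].
Step i=3: Q has 3 at row 2, column 1; remove 4 from row 2 of P and reverse-bump: 4 enters row 1 and ejects 1. So w(3) = 1. P is now [[4, 5]].
Step i=2: Q has 2 at row 1, column 2; remove that cell from P, ejecting 5. So w(2) = 5. P is now [[4]].
Step i=1: Q has 1 at row 1, column 1; remove that cell from P, ejecting 4. So w(1) = 4. P is now [].

So w = 4 5 1 6 2 3.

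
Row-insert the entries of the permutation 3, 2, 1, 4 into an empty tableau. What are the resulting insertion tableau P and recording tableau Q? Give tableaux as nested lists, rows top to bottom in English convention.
Insert each entry of the permutation into P by Schensted row insertion, recording in Q the position of each new cell.

Insert 3: appended to row 1. P = [[3]].
Insert 2: 2 bumps 3 from row 1; 3 starts row 2. P = [[2], [3]].
Insert 1: 1 bumps 2 from row 1; 2 bumps 3 from row 2; 3 starts row 3. P = [[1], [2], [3]].
Insert 4: appended to row 1. P = [[1, 4], [2], [3]].

So P = [[1, 4], [2], [3]], Q = [[1, 4], [2], [3]].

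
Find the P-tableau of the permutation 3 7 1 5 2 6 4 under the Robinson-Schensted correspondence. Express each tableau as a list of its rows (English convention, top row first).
P = [[1, 2, 4], [3, 5, 6], [7]]

Insert 3: appended to row 1. P = [[3]].
Insert 7: appended to row 1. P = [[3, 7]].
Insert 1: 1 bumps 3 from row 1; 3 starts row 2. P = [[1, 7], [3]].
Insert 5: 5 bumps 7 from row 1; 7 appends to row 2. P = [[1, 5], [3, 7]].
Insert 2: 2 bumps 5 from row 1; 5 bumps 7 from row 2; 7 starts row 3. P = [[1, 2], [3, 5], [7]].
Insert 6: appended to row 1. P = [[1, 2, 6], [3, 5], [7]].
Insert 4: 4 bumps 6 from row 1; 6 appends to row 2. P = [[1, 2, 4], [3, 5, 6], [7]].

So P = [[1, 2, 4], [3, 5, 6], [7]].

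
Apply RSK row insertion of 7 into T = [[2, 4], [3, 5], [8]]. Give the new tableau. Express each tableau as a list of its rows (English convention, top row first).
[[2, 4, 7], [3, 5], [8]]

7 is larger than every entry of row 1, so it is appended to row 1. The new tableau is [[2, 4, 7], [3, 5], [8]].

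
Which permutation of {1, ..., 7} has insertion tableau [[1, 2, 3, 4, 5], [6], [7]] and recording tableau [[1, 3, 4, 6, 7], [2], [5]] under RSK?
Reverse the RSK construction: for i from n down to 1, find the cell of Q containing i, remove the entry at that cell from P, and reverse-bump it up through P; the value ejected from row 1 is w(i).

Step i=7: Q has 7 at row 1, column 5; remove that cell from P, ejecting 5. So w(7) = 5. P is now [[1, 2, 3, 4], [6], [7]].
Step i=6: Q has 6 at row 1, column 4; remove that cell from P, ejecting 4. So w(6) = 4. P is now [[1, 2, 3], [6], [7]].
Step i=5: Q has 5 at row 3, column 1; remove 7 from row 3 of P and reverse-bump: 7 enters row 2 and ejects 6; 6 enters row 1 and ejects 3. So w(5) = 3. P is now [[1, 2, 6], [7]].
Step i=4: Q has 4 at row 1, column 3; remove that cell from P, ejecting 6. So w(4) = 6. P is now [[1, 2], [7]].
Step i=3: Q has 3 at row 1, column 2; remove that cell from P, ejecting 2. So w(3) = 2. P is now [[1], [7]].
Step i=2: Q has 2 at row 2, column 1; remove 7 from row 2 of P and reverse-bump: 7 enters row 1 and ejects 1. So w(2) = 1. P is now [[7]].
Step i=1: Q has 1 at row 1, column 1; remove that cell from P, ejecting 7. So w(1) = 7. P is now [].

So w = 7 1 2 6 3 4 5.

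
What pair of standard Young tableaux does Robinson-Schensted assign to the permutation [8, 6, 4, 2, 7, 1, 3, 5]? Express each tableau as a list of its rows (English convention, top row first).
P = [[1, 3, 5], [2, 7], [4], [6], [8]], Q = [[1, 5, 8], [2, 7], [3], [4], [6]]

Insert each entry of the permutation into P by Schensted row insertion, recording in Q the position of each new cell.

Insert 8: appended to row 1. P = [[8]].
Insert 6: 6 bumps 8 from row 1; 8 starts row 2. P = [[6], [8]].
Insert 4: 4 bumps 6 from row 1; 6 bumps 8 from row 2; 8 starts row 3. P = [[4], [6], [8]].
Insert 2: 2 bumps 4 from row 1; 4 bumps 6 from row 2; 6 bumps 8 from row 3; 8 starts row 4. P = [[2], [4], [6], [8]].
Insert 7: appended to row 1. P = [[2, 7], [4], [6], [8]].
Insert 1: 1 bumps 2 from row 1; 2 bumps 4 from row 2; 4 bumps 6 from row 3; 6 bumps 8 from row 4; 8 starts row 5. P = [[1, 7], [2], [4], [6], [8]].
Insert 3: 3 bumps 7 from row 1; 7 appends to row 2. P = [[1, 3], [2, 7], [4], [6], [8]].
Insert 5: appended to row 1. P = [[1, 3, 5], [2, 7], [4], [6], [8]].

So P = [[1, 3, 5], [2, 7], [4], [6], [8]], Q = [[1, 5, 8], [2, 7], [3], [4], [6]].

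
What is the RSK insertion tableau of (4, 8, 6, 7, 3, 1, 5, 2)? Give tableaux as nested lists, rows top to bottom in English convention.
P = [[1, 2, 7], [3, 5], [4, 6], [8]]

Insert 4: appended to row 1. P = [[4]].
Insert 8: appended to row 1. P = [[4, 8]].
Insert 6: 6 bumps 8 from row 1; 8 starts row 2. P = [[4, 6], [8]].
Insert 7: appended to row 1. P = [[4, 6, 7], [8]].
Insert 3: 3 bumps 4 from row 1; 4 bumps 8 from row 2; 8 starts row 3. P = [[3, 6, 7], [4], [8]].
Insert 1: 1 bumps 3 from row 1; 3 bumps 4 from row 2; 4 bumps 8 from row 3; 8 starts row 4. P = [[1, 6, 7], [3], [4], [8]].
Insert 5: 5 bumps 6 from row 1; 6 appends to row 2. P = [[1, 5, 7], [3, 6], [4], [8]].
Insert 2: 2 bumps 5 from row 1; 5 bumps 6 from row 2; 6 appends to row 3. P = [[1, 2, 7], [3, 5], [4, 6], [8]].

So P = [[1, 2, 7], [3, 5], [4, 6], [8]].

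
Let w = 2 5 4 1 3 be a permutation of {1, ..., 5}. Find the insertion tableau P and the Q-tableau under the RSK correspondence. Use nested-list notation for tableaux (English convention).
P = [[1, 3], [2, 4], [5]], Q = [[1, 2], [3, 5], [4]]

Insert each entry of the permutation into P by Schensted row insertion, recording in Q the position of each new cell.

Insert 2: appended to row 1. P = [[2]].
Insert 5: appended to row 1. P = [[2, 5]].
Insert 4: 4 bumps 5 from row 1; 5 starts row 2. P = [[2, 4], [5]].
Insert 1: 1 bumps 2 from row 1; 2 bumps 5 from row 2; 5 starts row 3. P = [[1, 4], [2], [5]].
Insert 3: 3 bumps 4 from row 1; 4 appends to row 2. P = [[1, 3], [2, 4], [5]].

So P = [[1, 3], [2, 4], [5]], Q = [[1, 2], [3, 5], [4]].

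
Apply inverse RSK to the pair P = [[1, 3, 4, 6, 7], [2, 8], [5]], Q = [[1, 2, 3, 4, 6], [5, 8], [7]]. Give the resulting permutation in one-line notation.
Reverse the RSK construction: for i from n down to 1, find the cell of Q containing i, remove the entry at that cell from P, and reverse-bump it up through P; the value ejected from row 1 is w(i).

Step i=8: Q has 8 at row 2, column 2; remove 8 from row 2 of P and reverse-bump: 8 enters row 1 and ejects 7. So w(8) = 7. P is now [[1, 3, 4, 6, 8], [2], [5]].
Step i=7: Q has 7 at row 3, column 1; remove 5 from row 3 of P and reverse-bump: 5 enters row 2 and ejects 2; 2 enters row 1 and ejects 1. So w(7) = 1. P is now [[2, 3, 4, 6, 8], [5]].
Step i=6: Q has 6 at row 1, column 5; remove that cell from P, ejecting 8. So w(6) = 8. P is now [[2, 3, 4, 6], [5]].
Step i=5: Q has 5 at row 2, column 1; remove 5 from row 2 of P and reverse-bump: 5 enters row 1 and ejects 4. So w(5) = 4. P is now [[2, 3, 5, 6]].
Step i=4: Q has 4 at row 1, column 4; remove that cell from P, ejecting 6. So w(4) = 6. P is now [[2, 3, 5]].
Step i=3: Q has 3 at row 1, column 3; remove that cell from P, ejecting 5. So w(3) = 5. P is now [[2, 3]].
Step i=2: Q has 2 at row 1, column 2; remove that cell from P, ejecting 3. So w(2) = 3. P is now [[2]].
Step i=1: Q has 1 at row 1, column 1; remove that cell from P, ejecting 2. So w(1) = 2. P is now [].

So w = 2 3 5 6 4 8 1 7.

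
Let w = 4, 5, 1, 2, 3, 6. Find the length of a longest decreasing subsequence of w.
2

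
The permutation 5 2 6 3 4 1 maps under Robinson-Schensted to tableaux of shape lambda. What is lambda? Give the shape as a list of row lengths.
[3, 2, 1]

RSK row insertion gives P = [[1, 3, 4], [2, 6], [5]], which has shape [3, 2, 1].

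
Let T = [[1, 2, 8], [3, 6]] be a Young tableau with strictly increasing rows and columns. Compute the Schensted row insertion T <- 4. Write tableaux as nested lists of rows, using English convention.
[[1, 2, 4], [3, 6, 8]]

In row 1, 4 replaces 8 (the leftmost entry greater than 4); 8 is bumped to row 2. 8 is appended to row 2. The new tableau is [[1, 2, 4], [3, 6, 8]].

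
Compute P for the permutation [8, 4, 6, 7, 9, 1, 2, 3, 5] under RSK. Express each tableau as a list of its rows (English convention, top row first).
P = [[1, 2, 3, 5], [4, 6, 7, 9], [8]]

Insert 8: appended to row 1. P = [[8]].
Insert 4: 4 bumps 8 from row 1; 8 starts row 2. P = [[4], [8]].
Insert 6: appended to row 1. P = [[4, 6], [8]].
Insert 7: appended to row 1. P = [[4, 6, 7], [8]].
Insert 9: appended to row 1. P = [[4, 6, 7, 9], [8]].
Insert 1: 1 bumps 4 from row 1; 4 bumps 8 from row 2; 8 starts row 3. P = [[1, 6, 7, 9], [4], [8]].
Insert 2: 2 bumps 6 from row 1; 6 appends to row 2. P = [[1, 2, 7, 9], [4, 6], [8]].
Insert 3: 3 bumps 7 from row 1; 7 appends to row 2. P = [[1, 2, 3, 9], [4, 6, 7], [8]].
Insert 5: 5 bumps 9 from row 1; 9 appends to row 2. P = [[1, 2, 3, 5], [4, 6, 7, 9], [8]].

So P = [[1, 2, 3, 5], [4, 6, 7, 9], [8]].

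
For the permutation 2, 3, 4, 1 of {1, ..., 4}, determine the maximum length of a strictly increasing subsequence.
3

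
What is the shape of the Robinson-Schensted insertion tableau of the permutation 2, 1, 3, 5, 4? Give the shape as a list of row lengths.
[3, 2]

Row-insert each entry into an empty tableau.

After inserting 2: P = [[2]].
After inserting 1: P = [[1], [2]].
After inserting 3: P = [[1, 3], [2]].
After inserting 5: P = [[1, 3, 5], [2]].
After inserting 4: P = [[1, 3, 4], [2, 5]].

The final insertion tableau P = [[1, 3, 4], [2, 5]] has shape [3, 2].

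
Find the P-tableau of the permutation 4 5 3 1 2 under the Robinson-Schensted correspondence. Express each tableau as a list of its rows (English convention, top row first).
P = [[1, 2], [3, 5], [4]]

After inserting 4: P = [[4]].
After inserting 5: P = [[4, 5]].
After inserting 3: P = [[3, 5], [4]].
After inserting 1: P = [[1, 5], [3], [4]].
After inserting 2: P = [[1, 2], [3, 5], [4]].

So P = [[1, 2], [3, 5], [4]].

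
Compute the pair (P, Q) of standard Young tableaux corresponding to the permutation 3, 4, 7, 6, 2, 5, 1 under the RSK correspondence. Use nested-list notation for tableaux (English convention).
P = [[1, 4, 5], [2, 6], [3], [7]], Q = [[1, 2, 3], [4, 6], [5], [7]]

Insert each entry of the permutation into P by Schensted row insertion, recording in Q the position of each new cell.

Insert 3: appended to row 1. P = [[3]].
Insert 4: appended to row 1. P = [[3, 4]].
Insert 7: appended to row 1. P = [[3, 4, 7]].
Insert 6: 6 bumps 7 from row 1; 7 starts row 2. P = [[3, 4, 6], [7]].
Insert 2: 2 bumps 3 from row 1; 3 bumps 7 from row 2; 7 starts row 3. P = [[2, 4, 6], [3], [7]].
Insert 5: 5 bumps 6 from row 1; 6 appends to row 2. P = [[2, 4, 5], [3, 6], [7]].
Insert 1: 1 bumps 2 from row 1; 2 bumps 3 from row 2; 3 bumps 7 from row 3; 7 starts row 4. P = [[1, 4, 5], [2, 6], [3], [7]].

So P = [[1, 4, 5], [2, 6], [3], [7]], Q = [[1, 2, 3], [4, 6], [5], [7]].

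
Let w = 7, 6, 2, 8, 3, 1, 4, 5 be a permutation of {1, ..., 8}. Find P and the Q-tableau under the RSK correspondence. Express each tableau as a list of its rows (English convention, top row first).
P = [[1, 3, 4, 5], [2, 8], [6], [7]], Q = [[1, 4, 7, 8], [2, 5], [3], [6]]

Insert each entry of the permutation into P by Schensted row insertion, recording in Q the position of each new cell.

Insert 7: appended to row 1. P = [[7]].
Insert 6: 6 bumps 7 from row 1; 7 starts row 2. P = [[6], [7]].
Insert 2: 2 bumps 6 from row 1; 6 bumps 7 from row 2; 7 starts row 3. P = [[2], [6], [7]].
Insert 8: appended to row 1. P = [[2, 8], [6], [7]].
Insert 3: 3 bumps 8 from row 1; 8 appends to row 2. P = [[2, 3], [6, 8], [7]].
Insert 1: 1 bumps 2 from row 1; 2 bumps 6 from row 2; 6 bumps 7 from row 3; 7 starts row 4. P = [[1, 3], [2, 8], [6], [7]].
Insert 4: appended to row 1. P = [[1, 3, 4], [2, 8], [6], [7]].
Insert 5: appended to row 1. P = [[1, 3, 4, 5], [2, 8], [6], [7]].

So P = [[1, 3, 4, 5], [2, 8], [6], [7]], Q = [[1, 4, 7, 8], [2, 5], [3], [6]].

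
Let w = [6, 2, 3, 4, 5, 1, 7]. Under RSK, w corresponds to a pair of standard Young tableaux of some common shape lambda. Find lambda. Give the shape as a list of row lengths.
Row-insert each entry into an empty tableau.

After inserting 6: P = [[6]].
After inserting 2: P = [[2], [6]].
After inserting 3: P = [[2, 3], [6]].
After inserting 4: P = [[2, 3, 4], [6]].
After inserting 5: P = [[2, 3, 4, 5], [6]].
After inserting 1: P = [[1, 3, 4, 5], [2], [6]].
After inserting 7: P = [[1, 3, 4, 5, 7], [2], [6]].

The final insertion tableau P = [[1, 3, 4, 5, 7], [2], [6]] has shape [5, 1, 1].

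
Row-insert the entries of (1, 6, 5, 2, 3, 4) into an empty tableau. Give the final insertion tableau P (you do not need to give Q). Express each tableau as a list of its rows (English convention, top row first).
P = [[1, 2, 3, 4], [5], [6]]

Insert 1: appended to row 1. P = [[1]].
Insert 6: appended to row 1. P = [[1, 6]].
Insert 5: 5 bumps 6 from row 1; 6 starts row 2. P = [[1, 5], [6]].
Insert 2: 2 bumps 5 from row 1; 5 bumps 6 from row 2; 6 starts row 3. P = [[1, 2], [5], [6]].
Insert 3: appended to row 1. P = [[1, 2, 3], [5], [6]].
Insert 4: appended to row 1. P = [[1, 2, 3, 4], [5], [6]].

So P = [[1, 2, 3, 4], [5], [6]].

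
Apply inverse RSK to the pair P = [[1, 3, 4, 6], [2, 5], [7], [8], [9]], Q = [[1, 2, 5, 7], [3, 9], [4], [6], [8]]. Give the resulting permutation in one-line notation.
Reverse RSK: for i = n, n-1, ..., 1, locate i in Q, remove the corresponding corner cell from P, and reverse-bump its entry up through P; the value ejected from row 1 is w(i).

So w = 2 9 8 3 7 5 6 1 4.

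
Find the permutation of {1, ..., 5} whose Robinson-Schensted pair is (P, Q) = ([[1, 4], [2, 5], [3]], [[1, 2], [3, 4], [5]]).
3 5 2 4 1

Reverse RSK: for i = n, n-1, ..., 1, locate i in Q, remove the corresponding corner cell from P, and reverse-bump its entry up through P; the value ejected from row 1 is w(i).

So w = 3 5 2 4 1.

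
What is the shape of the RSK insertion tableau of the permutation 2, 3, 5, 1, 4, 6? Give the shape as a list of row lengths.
[4, 2]

Row-insert each entry into an empty tableau.

After inserting 2: P = [[2]].
After inserting 3: P = [[2, 3]].
After inserting 5: P = [[2, 3, 5]].
After inserting 1: P = [[1, 3, 5], [2]].
After inserting 4: P = [[1, 3, 4], [2, 5]].
After inserting 6: P = [[1, 3, 4, 6], [2, 5]].

The final insertion tableau P = [[1, 3, 4, 6], [2, 5]] has shape [4, 2].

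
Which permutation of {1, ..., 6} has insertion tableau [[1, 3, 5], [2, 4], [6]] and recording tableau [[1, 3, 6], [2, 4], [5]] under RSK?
2 1 6 4 3 5

Reverse the RSK construction: for i from n down to 1, find the cell of Q containing i, remove the entry at that cell from P, and reverse-bump it up through P; the value ejected from row 1 is w(i).

Step i=6: Q has 6 at row 1, column 3; remove that cell from P, ejecting 5. So w(6) = 5. P is now [[1, 3], [2, 4], [6]].
Step i=5: Q has 5 at row 3, column 1; remove 6 from row 3 of P and reverse-bump: 6 enters row 2 and ejects 4; 4 enters row 1 and ejects 3. So w(5) = 3. P is now [[1, 4], [2, 6]].
Step i=4: Q has 4 at row 2, column 2; remove 6 from row 2 of P and reverse-bump: 6 enters row 1 and ejects 4. So w(4) = 4. P is now [[1, 6], [2]].
Step i=3: Q has 3 at row 1, column 2; remove that cell from P, ejecting 6. So w(3) = 6. P is now [[1], [2]].
Step i=2: Q has 2 at row 2, column 1; remove 2 from row 2 of P and reverse-bump: 2 enters row 1 and ejects 1. So w(2) = 1. P is now [[2]].
Step i=1: Q has 1 at row 1, column 1; remove that cell from P, ejecting 2. So w(1) = 2. P is now [].

So w = 2 1 6 4 3 5.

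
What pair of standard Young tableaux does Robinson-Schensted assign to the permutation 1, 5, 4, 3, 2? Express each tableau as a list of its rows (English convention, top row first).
P = [[1, 2], [3], [4], [5]], Q = [[1, 2], [3], [4], [5]]

Insert each entry of the permutation into P by Schensted row insertion, recording in Q the position of each new cell.

Insert 1: appended to row 1. P = [[1]].
Insert 5: appended to row 1. P = [[1, 5]].
Insert 4: 4 bumps 5 from row 1; 5 starts row 2. P = [[1, 4], [5]].
Insert 3: 3 bumps 4 from row 1; 4 bumps 5 from row 2; 5 starts row 3. P = [[1, 3], [4], [5]].
Insert 2: 2 bumps 3 from row 1; 3 bumps 4 from row 2; 4 bumps 5 from row 3; 5 starts row 4. P = [[1, 2], [3], [4], [5]].

So P = [[1, 2], [3], [4], [5]], Q = [[1, 2], [3], [4], [5]].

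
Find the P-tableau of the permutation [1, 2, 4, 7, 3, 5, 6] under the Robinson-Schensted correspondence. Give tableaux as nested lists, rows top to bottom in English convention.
After inserting 1: P = [[1]].
After inserting 2: P = [[1, 2]].
After inserting 4: P = [[1, 2, 4]].
After inserting 7: P = [[1, 2, 4, 7]].
After inserting 3: P = [[1, 2, 3, 7], [4]].
After inserting 5: P = [[1, 2, 3, 5], [4, 7]].
After inserting 6: P = [[1, 2, 3, 5, 6], [4, 7]].

So P = [[1, 2, 3, 5, 6], [4, 7]].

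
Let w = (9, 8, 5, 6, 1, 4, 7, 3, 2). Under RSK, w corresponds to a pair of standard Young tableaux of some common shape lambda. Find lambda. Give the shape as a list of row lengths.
Row-insert each entry into an empty tableau.

After inserting 9: P = [[9]].
After inserting 8: P = [[8], [9]].
After inserting 5: P = [[5], [8], [9]].
After inserting 6: P = [[5, 6], [8], [9]].
After inserting 1: P = [[1, 6], [5], [8], [9]].
After inserting 4: P = [[1, 4], [5, 6], [8], [9]].
After inserting 7: P = [[1, 4, 7], [5, 6], [8], [9]].
After inserting 3: P = [[1, 3, 7], [4, 6], [5], [8], [9]].
After inserting 2: P = [[1, 2, 7], [3, 6], [4], [5], [8], [9]].

The final insertion tableau P = [[1, 2, 7], [3, 6], [4], [5], [8], [9]] has shape [3, 2, 1, 1, 1, 1].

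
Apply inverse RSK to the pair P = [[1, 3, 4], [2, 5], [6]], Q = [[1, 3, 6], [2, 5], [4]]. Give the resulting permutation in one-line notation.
6 2 5 1 3 4

Reverse the RSK construction: for i from n down to 1, find the cell of Q containing i, remove the entry at that cell from P, and reverse-bump it up through P; the value ejected from row 1 is w(i).

Step i=6: Q has 6 at row 1, column 3; remove that cell from P, ejecting 4. So w(6) = 4. P is now [[1, 3], [2, 5], [6]].
Step i=5: Q has 5 at row 2, column 2; remove 5 from row 2 of P and reverse-bump: 5 enters row 1 and ejects 3. So w(5) = 3. P is now [[1, 5], [2], [6]].
Step i=4: Q has 4 at row 3, column 1; remove 6 from row 3 of P and reverse-bump: 6 enters row 2 and ejects 2; 2 enters row 1 and ejects 1. So w(4) = 1. P is now [[2, 5], [6]].
Step i=3: Q has 3 at row 1, column 2; remove that cell from P, ejecting 5. So w(3) = 5. P is now [[2], [6]].
Step i=2: Q has 2 at row 2, column 1; remove 6 from row 2 of P and reverse-bump: 6 enters row 1 and ejects 2. So w(2) = 2. P is now [[6]].
Step i=1: Q has 1 at row 1, column 1; remove that cell from P, ejecting 6. So w(1) = 6. P is now [].

So w = 6 2 5 1 3 4.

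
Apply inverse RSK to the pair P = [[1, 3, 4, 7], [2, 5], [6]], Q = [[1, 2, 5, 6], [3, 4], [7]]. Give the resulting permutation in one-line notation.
Reverse the RSK construction: for i from n down to 1, find the cell of Q containing i, remove the entry at that cell from P, and reverse-bump it up through P; the value ejected from row 1 is w(i).

Step i=7: Q has 7 at row 3, column 1; remove 6 from row 3 of P and reverse-bump: 6 enters row 2 and ejects 5; 5 enters row 1 and ejects 4. So w(7) = 4. P is now [[1, 3, 5, 7], [2, 6]].
Step i=6: Q has 6 at row 1, column 4; remove that cell from P, ejecting 7. So w(6) = 7. P is now [[1, 3, 5], [2, 6]].
Step i=5: Q has 5 at row 1, column 3; remove that cell from P, ejecting 5. So w(5) = 5. P is now [[1, 3], [2, 6]].
Step i=4: Q has 4 at row 2, column 2; remove 6 from row 2 of P and reverse-bump: 6 enters row 1 and ejects 3. So w(4) = 3. P is now [[1, 6], [2]].
Step i=3: Q has 3 at row 2, column 1; remove 2 from row 2 of P and reverse-bump: 2 enters row 1 and ejects 1. So w(3) = 1. P is now [[2, 6]].
Step i=2: Q has 2 at row 1, column 2; remove that cell from P, ejecting 6. So w(2) = 6. P is now [[2]].
Step i=1: Q has 1 at row 1, column 1; remove that cell from P, ejecting 2. So w(1) = 2. P is now [].

So w = 2 6 1 3 5 7 4.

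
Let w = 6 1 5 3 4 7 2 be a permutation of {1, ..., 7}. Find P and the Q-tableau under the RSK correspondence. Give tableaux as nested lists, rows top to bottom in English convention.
P = [[1, 2, 4, 7], [3], [5], [6]], Q = [[1, 3, 5, 6], [2], [4], [7]]

Insert each entry of the permutation into P by Schensted row insertion, recording in Q the position of each new cell.

Insert 6: appended to row 1. P = [[6]], Q = [[1]].
Insert 1: 1 bumps 6 from row 1; 6 starts row 2. P = [[1], [6]], Q = [[1], [2]].
Insert 5: appended to row 1. P = [[1, 5], [6]], Q = [[1, 3], [2]].
Insert 3: 3 bumps 5 from row 1; 5 bumps 6 from row 2; 6 starts row 3. P = [[1, 3], [5], [6]], Q = [[1, 3], [2], [4]].
Insert 4: appended to row 1. P = [[1, 3, 4], [5], [6]], Q = [[1, 3, 5], [2], [4]].
Insert 7: appended to row 1. P = [[1, 3, 4, 7], [5], [6]], Q = [[1, 3, 5, 6], [2], [4]].
Insert 2: 2 bumps 3 from row 1; 3 bumps 5 from row 2; 5 bumps 6 from row 3; 6 starts row 4. P = [[1, 2, 4, 7], [3], [5], [6]], Q = [[1, 3, 5, 6], [2], [4], [7]].

So P = [[1, 2, 4, 7], [3], [5], [6]], Q = [[1, 3, 5, 6], [2], [4], [7]].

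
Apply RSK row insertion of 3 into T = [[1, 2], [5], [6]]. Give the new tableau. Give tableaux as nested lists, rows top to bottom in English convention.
3 is larger than every entry of row 1, so it is appended to row 1. The new tableau is [[1, 2, 3], [5], [6]].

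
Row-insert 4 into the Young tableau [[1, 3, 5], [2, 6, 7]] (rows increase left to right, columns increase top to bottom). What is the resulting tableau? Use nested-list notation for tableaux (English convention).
[[1, 3, 4], [2, 5, 7], [6]]

In row 1, 4 replaces 5 (the leftmost entry greater than 4); 5 is bumped to row 2. In row 2, 5 replaces 6 (the leftmost entry greater than 5); 6 is bumped to row 3. 6 starts a new row 3. The new tableau is [[1, 3, 4], [2, 5, 7], [6]].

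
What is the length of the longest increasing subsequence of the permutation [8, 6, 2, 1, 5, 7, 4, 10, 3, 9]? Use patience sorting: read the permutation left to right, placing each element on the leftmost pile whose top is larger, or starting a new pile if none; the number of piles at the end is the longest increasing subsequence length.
8: new pile. tops = [8]
6: onto pile 1 (replacing 8). tops = [6]
2: onto pile 1 (replacing 6). tops = [2]
1: onto pile 1 (replacing 2). tops = [1]
5: new pile. tops = [1, 5]
7: new pile. tops = [1, 5, 7]
4: onto pile 2 (replacing 5). tops = [1, 4, 7]
10: new pile. tops = [1, 4, 7, 10]
3: onto pile 2 (replacing 4). tops = [1, 3, 7, 10]
9: onto pile 4 (replacing 10). tops = [1, 3, 7, 9]

4 piles, so the longest increasing subsequence has length 4.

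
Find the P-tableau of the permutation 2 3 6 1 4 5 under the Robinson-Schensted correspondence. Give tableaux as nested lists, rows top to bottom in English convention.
After inserting 2: P = [[2]].
After inserting 3: P = [[2, 3]].
After inserting 6: P = [[2, 3, 6]].
After inserting 1: P = [[1, 3, 6], [2]].
After inserting 4: P = [[1, 3, 4], [2, 6]].
After inserting 5: P = [[1, 3, 4, 5], [2, 6]].

So P = [[1, 3, 4, 5], [2, 6]].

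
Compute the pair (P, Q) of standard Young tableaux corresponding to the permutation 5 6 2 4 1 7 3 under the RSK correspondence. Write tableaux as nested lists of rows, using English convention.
P = [[1, 3, 7], [2, 4], [5, 6]], Q = [[1, 2, 6], [3, 4], [5, 7]]

Insert each entry of the permutation into P by Schensted row insertion, recording in Q the position of each new cell.

Insert 5: appended to row 1. P = [[5]], Q = [[1]].
Insert 6: appended to row 1. P = [[5, 6]], Q = [[1, 2]].
Insert 2: 2 bumps 5 from row 1; 5 starts row 2. P = [[2, 6], [5]], Q = [[1, 2], [3]].
Insert 4: 4 bumps 6 from row 1; 6 appends to row 2. P = [[2, 4], [5, 6]], Q = [[1, 2], [3, 4]].
Insert 1: 1 bumps 2 from row 1; 2 bumps 5 from row 2; 5 starts row 3. P = [[1, 4], [2, 6], [5]], Q = [[1, 2], [3, 4], [5]].
Insert 7: appended to row 1. P = [[1, 4, 7], [2, 6], [5]], Q = [[1, 2, 6], [3, 4], [5]].
Insert 3: 3 bumps 4 from row 1; 4 bumps 6 from row 2; 6 appends to row 3. P = [[1, 3, 7], [2, 4], [5, 6]], Q = [[1, 2, 6], [3, 4], [5, 7]].

So P = [[1, 3, 7], [2, 4], [5, 6]], Q = [[1, 2, 6], [3, 4], [5, 7]].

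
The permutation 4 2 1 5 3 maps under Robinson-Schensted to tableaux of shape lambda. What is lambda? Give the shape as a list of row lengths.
RSK row insertion gives P = [[1, 3], [2, 5], [4]], which has shape [2, 2, 1].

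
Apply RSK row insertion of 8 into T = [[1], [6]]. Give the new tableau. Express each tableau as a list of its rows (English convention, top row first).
8 is larger than every entry of row 1, so it is appended to row 1. The new tableau is [[1, 8], [6]].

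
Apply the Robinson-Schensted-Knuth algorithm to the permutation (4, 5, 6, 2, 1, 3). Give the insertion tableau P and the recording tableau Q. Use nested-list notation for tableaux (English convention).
P = [[1, 3, 6], [2, 5], [4]], Q = [[1, 2, 3], [4, 6], [5]]

Insert each entry of the permutation into P by Schensted row insertion, recording in Q the position of each new cell.

Insert 4: appended to row 1. P = [[4]].
Insert 5: appended to row 1. P = [[4, 5]].
Insert 6: appended to row 1. P = [[4, 5, 6]].
Insert 2: 2 bumps 4 from row 1; 4 starts row 2. P = [[2, 5, 6], [4]].
Insert 1: 1 bumps 2 from row 1; 2 bumps 4 from row 2; 4 starts row 3. P = [[1, 5, 6], [2], [4]].
Insert 3: 3 bumps 5 from row 1; 5 appends to row 2. P = [[1, 3, 6], [2, 5], [4]].

So P = [[1, 3, 6], [2, 5], [4]], Q = [[1, 2, 3], [4, 6], [5]].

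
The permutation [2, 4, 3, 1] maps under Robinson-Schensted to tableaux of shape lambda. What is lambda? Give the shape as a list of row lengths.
Row-insert each entry into an empty tableau.

After inserting 2: P = [[2]].
After inserting 4: P = [[2, 4]].
After inserting 3: P = [[2, 3], [4]].
After inserting 1: P = [[1, 3], [2], [4]].

The final insertion tableau P = [[1, 3], [2], [4]] has shape [2, 1, 1].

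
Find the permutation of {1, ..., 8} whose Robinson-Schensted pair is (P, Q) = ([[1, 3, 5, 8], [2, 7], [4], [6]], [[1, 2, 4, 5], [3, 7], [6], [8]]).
Reverse the RSK construction: for i from n down to 1, find the cell of Q containing i, remove the entry at that cell from P, and reverse-bump it up through P; the value ejected from row 1 is w(i).

Step i=8: Q has 8 at row 4, column 1; remove 6 from row 4 of P and reverse-bump: 6 enters row 3 and ejects 4; 4 enters row 2 and ejects 2; 2 enters row 1 and ejects 1. So w(8) = 1. P is now [[2, 3, 5, 8], [4, 7], [6]].
Step i=7: Q has 7 at row 2, column 2; remove 7 from row 2 of P and reverse-bump: 7 enters row 1 and ejects 5. So w(7) = 5. P is now [[2, 3, 7, 8], [4], [6]].
Step i=6: Q has 6 at row 3, column 1; remove 6 from row 3 of P and reverse-bump: 6 enters row 2 and ejects 4; 4 enters row 1 and ejects 3. So w(6) = 3. P is now [[2, 4, 7, 8], [6]].
Step i=5: Q has 5 at row 1, column 4; remove that cell from P, ejecting 8. So w(5) = 8. P is now [[2, 4, 7], [6]].
Step i=4: Q has 4 at row 1, column 3; remove that cell from P, ejecting 7. So w(4) = 7. P is now [[2, 4], [6]].
Step i=3: Q has 3 at row 2, column 1; remove 6 from row 2 of P and reverse-bump: 6 enters row 1 and ejects 4. So w(3) = 4. P is now [[2, 6]].
Step i=2: Q has 2 at row 1, column 2; remove that cell from P, ejecting 6. So w(2) = 6. P is now [[2]].
Step i=1: Q has 1 at row 1, column 1; remove that cell from P, ejecting 2. So w(1) = 2. P is now [].

So w = 2 6 4 7 8 3 5 1.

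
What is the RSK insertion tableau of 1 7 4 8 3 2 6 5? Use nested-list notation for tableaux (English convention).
P = [[1, 2, 5], [3, 6], [4, 8], [7]]

Insert 1: appended to row 1. P = [[1]].
Insert 7: appended to row 1. P = [[1, 7]].
Insert 4: 4 bumps 7 from row 1; 7 starts row 2. P = [[1, 4], [7]].
Insert 8: appended to row 1. P = [[1, 4, 8], [7]].
Insert 3: 3 bumps 4 from row 1; 4 bumps 7 from row 2; 7 starts row 3. P = [[1, 3, 8], [4], [7]].
Insert 2: 2 bumps 3 from row 1; 3 bumps 4 from row 2; 4 bumps 7 from row 3; 7 starts row 4. P = [[1, 2, 8], [3], [4], [7]].
Insert 6: 6 bumps 8 from row 1; 8 appends to row 2. P = [[1, 2, 6], [3, 8], [4], [7]].
Insert 5: 5 bumps 6 from row 1; 6 bumps 8 from row 2; 8 appends to row 3. P = [[1, 2, 5], [3, 6], [4, 8], [7]].

So P = [[1, 2, 5], [3, 6], [4, 8], [7]].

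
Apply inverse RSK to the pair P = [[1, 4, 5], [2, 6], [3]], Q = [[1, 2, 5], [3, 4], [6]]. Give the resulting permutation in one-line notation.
Reverse the RSK construction: for i from n down to 1, find the cell of Q containing i, remove the entry at that cell from P, and reverse-bump it up through P; the value ejected from row 1 is w(i).

Step i=6: Q has 6 at row 3, column 1; remove 3 from row 3 of P and reverse-bump: 3 enters row 2 and ejects 2; 2 enters row 1 and ejects 1. So w(6) = 1. P is now [[2, 4, 5], [3, 6]].
Step i=5: Q has 5 at row 1, column 3; remove that cell from P, ejecting 5. So w(5) = 5. P is now [[2, 4], [3, 6]].
Step i=4: Q has 4 at row 2, column 2; remove 6 from row 2 of P and reverse-bump: 6 enters row 1 and ejects 4. So w(4) = 4. P is now [[2, 6], [3]].
Step i=3: Q has 3 at row 2, column 1; remove 3 from row 2 of P and reverse-bump: 3 enters row 1 and ejects 2. So w(3) = 2. P is now [[3, 6]].
Step i=2: Q has 2 at row 1, column 2; remove that cell from P, ejecting 6. So w(2) = 6. P is now [[3]].
Step i=1: Q has 1 at row 1, column 1; remove that cell from P, ejecting 3. So w(1) = 3. P is now [].

So w = 3 6 2 4 5 1.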